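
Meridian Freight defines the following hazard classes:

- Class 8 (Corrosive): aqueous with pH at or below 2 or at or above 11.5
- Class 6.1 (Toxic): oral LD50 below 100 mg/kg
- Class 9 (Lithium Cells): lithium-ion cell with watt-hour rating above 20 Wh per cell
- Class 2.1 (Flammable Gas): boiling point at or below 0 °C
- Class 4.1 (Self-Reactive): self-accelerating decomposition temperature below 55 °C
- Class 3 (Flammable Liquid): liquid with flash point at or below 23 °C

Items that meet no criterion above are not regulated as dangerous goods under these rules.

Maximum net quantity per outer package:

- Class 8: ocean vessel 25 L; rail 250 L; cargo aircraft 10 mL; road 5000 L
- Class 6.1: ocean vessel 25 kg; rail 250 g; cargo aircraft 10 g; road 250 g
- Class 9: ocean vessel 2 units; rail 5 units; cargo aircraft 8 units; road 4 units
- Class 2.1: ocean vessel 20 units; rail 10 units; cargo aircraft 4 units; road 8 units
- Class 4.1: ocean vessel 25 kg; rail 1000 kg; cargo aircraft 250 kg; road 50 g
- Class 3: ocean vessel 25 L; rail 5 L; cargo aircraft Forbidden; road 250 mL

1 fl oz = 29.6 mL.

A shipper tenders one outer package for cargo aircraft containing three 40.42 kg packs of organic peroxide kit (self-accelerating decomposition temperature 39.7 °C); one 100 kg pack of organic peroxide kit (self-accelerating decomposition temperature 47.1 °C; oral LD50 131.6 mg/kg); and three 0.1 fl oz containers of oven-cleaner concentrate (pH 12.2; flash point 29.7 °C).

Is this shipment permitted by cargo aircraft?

The organic peroxide kit has self-accelerating decomposition temperature 39.7 °C, which is < 55 °C, so it is Class 4.1 (Self-Reactive).
Self-accelerating decomposition temperature 47.1 °C meets the Class 4.1 criterion (Self-Reactive), so the organic peroxide kit is Class 4.1.
pH 12.2 meets the Class 8 criterion (Corrosive), so the oven-cleaner concentrate is Class 8.
Class 4.1 net quantity: (three 40.42 kg packs = 121.26 kg) + 100 kg = 221.26 kg.
221.26 kg is within the cargo aircraft limit of 250 kg for Class 4.1.
Class 8 quantity: three 0.1 fl oz containers = 8.88 mL.
That is within the Class 8 cargo aircraft limit of 10 mL.
Every hazard class is within its cargo aircraft limit and no segregation rule is violated.

Yes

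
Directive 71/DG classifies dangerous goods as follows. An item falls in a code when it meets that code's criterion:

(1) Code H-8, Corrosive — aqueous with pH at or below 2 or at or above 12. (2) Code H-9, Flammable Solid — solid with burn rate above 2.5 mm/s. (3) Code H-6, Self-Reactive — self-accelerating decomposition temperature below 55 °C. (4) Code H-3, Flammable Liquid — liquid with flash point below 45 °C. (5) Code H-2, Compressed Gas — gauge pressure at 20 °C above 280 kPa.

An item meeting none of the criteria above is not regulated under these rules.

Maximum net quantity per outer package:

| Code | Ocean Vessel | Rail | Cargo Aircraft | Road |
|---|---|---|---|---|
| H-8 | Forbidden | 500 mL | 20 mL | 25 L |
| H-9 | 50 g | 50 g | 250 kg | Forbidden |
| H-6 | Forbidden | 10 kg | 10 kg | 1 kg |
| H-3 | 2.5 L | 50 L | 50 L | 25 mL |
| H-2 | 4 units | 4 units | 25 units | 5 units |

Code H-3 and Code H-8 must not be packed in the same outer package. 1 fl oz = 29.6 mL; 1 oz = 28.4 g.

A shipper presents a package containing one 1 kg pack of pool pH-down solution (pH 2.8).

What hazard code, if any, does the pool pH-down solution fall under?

pH 2.8 is between 2 and 12, so Code H-8 does not apply.
No criterion is met, so the item is not regulated.

Not regulated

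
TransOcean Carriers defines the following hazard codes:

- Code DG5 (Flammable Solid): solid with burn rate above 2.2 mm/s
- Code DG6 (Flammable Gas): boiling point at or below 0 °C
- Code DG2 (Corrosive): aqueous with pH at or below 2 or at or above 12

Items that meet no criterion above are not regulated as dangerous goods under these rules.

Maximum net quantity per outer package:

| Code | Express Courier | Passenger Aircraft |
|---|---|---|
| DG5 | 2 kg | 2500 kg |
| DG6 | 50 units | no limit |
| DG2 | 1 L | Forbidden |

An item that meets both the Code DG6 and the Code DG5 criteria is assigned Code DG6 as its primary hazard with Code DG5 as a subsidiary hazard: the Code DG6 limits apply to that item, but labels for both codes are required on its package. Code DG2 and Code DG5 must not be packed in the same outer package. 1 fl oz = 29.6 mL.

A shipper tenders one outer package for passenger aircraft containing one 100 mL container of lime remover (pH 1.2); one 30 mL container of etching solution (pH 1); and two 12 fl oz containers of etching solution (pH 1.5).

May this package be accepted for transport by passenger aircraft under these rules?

No

Lime remover: pH 1.2 ≤ 2 → Code DG2 (Corrosive).
Etching solution: pH 1 ≤ 2 → Code DG2 (Corrosive).
The etching solution has pH 1.5, which is ≤ 2, so it is Code DG2 (Corrosive).
Code DG2 net quantity: 100 mL + 30 mL + (two 12 fl oz containers = 710.4 mL) = 840.4 mL.
By passenger aircraft, Code DG2 is Forbidden regardless of quantity.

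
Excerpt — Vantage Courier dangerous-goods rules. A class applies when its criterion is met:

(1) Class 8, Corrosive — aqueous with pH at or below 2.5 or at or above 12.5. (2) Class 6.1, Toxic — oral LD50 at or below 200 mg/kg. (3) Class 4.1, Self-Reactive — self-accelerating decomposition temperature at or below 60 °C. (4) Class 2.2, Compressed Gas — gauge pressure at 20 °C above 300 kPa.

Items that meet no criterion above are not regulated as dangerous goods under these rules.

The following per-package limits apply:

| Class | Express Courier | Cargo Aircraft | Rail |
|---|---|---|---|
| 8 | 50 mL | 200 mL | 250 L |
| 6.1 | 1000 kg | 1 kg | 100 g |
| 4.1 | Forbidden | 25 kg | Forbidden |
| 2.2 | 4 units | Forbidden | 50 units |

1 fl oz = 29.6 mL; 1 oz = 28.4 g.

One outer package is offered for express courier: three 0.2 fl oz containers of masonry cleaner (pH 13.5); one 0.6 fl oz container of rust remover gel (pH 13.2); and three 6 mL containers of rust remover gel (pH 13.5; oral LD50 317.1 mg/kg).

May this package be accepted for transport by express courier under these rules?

The masonry cleaner has pH 13.5, which is ≥ 12.5, so it is Class 8 (Corrosive).
pH 13.2 meets the Class 8 criterion (Corrosive), so the rust remover gel is Class 8.
The rust remover gel has pH 13.5, which is ≥ 12.5, so it is Class 8 (Corrosive).
Total Class 8: (three 0.2 fl oz containers = 17.76 mL) + (one 0.6 fl oz container = 17.76 mL) + (three 6 mL containers = 18 mL) = 53.52 mL.
53.52 mL > 50 mL (express courier limit, Class 8) — over the limit.

No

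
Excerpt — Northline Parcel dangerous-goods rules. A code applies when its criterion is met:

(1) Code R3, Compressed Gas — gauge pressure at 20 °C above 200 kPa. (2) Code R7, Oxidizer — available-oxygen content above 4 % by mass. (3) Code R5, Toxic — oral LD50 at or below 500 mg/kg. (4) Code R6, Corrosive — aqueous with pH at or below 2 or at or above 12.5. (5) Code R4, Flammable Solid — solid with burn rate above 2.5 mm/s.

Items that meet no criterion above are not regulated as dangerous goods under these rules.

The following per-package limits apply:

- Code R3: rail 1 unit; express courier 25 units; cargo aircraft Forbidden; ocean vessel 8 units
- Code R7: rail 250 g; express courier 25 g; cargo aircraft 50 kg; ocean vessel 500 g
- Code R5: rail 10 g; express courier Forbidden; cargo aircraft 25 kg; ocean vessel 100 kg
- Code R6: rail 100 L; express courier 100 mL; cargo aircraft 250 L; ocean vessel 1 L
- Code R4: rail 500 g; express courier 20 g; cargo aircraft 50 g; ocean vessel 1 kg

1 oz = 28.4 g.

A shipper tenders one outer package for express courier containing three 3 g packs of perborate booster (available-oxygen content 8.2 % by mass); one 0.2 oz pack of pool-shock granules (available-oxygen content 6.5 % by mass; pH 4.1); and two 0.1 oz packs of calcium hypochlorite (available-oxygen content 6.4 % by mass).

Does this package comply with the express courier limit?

Perborate booster: available-oxygen content 8.2 % by mass > 4 % by mass → Code R7 (Oxidizer).
Pool-shock granules: available-oxygen content 6.5 % by mass > 4 % by mass → Code R7 (Oxidizer).
Available-oxygen content 6.4 % by mass meets the Code R7 criterion (Oxidizer), so the calcium hypochlorite is Code R7.
Code R7 net quantity: (three 3 g packs = 9 g) + (one 0.2 oz pack = 5.68 g) + (two 0.1 oz packs = 5.68 g) = 20.36 g.
That is within the Code R7 express courier limit of 25 g.

Yes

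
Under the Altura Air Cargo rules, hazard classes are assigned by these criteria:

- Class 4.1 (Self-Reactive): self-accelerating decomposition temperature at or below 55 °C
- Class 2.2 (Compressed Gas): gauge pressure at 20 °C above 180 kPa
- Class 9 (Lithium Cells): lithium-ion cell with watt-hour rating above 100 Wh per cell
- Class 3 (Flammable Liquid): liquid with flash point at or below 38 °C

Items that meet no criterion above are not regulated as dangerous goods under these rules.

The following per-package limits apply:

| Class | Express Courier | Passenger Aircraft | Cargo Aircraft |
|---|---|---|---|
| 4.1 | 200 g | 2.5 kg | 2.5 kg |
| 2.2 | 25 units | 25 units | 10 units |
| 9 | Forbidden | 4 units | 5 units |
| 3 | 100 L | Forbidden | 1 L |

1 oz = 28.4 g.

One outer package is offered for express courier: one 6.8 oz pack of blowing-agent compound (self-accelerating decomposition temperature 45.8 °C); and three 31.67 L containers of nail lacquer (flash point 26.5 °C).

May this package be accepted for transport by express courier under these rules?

Yes

Blowing-agent compound: self-accelerating decomposition temperature 45.8 °C ≤ 55 °C → Class 4.1 (Self-Reactive).
With flash point 26.5 °C (≤ 38 °C), the nail lacquer falls in Class 3.
Class 3 quantity: three 31.67 L containers = 95.01 L.
That is within the Class 3 express courier limit of 100 L.
Class 4.1 quantity: one 6.8 oz pack = 193.12 g.
193.12 g is within the express courier limit of 200 g for Class 4.1.
Every hazard class is within its express courier limit and no segregation rule is violated.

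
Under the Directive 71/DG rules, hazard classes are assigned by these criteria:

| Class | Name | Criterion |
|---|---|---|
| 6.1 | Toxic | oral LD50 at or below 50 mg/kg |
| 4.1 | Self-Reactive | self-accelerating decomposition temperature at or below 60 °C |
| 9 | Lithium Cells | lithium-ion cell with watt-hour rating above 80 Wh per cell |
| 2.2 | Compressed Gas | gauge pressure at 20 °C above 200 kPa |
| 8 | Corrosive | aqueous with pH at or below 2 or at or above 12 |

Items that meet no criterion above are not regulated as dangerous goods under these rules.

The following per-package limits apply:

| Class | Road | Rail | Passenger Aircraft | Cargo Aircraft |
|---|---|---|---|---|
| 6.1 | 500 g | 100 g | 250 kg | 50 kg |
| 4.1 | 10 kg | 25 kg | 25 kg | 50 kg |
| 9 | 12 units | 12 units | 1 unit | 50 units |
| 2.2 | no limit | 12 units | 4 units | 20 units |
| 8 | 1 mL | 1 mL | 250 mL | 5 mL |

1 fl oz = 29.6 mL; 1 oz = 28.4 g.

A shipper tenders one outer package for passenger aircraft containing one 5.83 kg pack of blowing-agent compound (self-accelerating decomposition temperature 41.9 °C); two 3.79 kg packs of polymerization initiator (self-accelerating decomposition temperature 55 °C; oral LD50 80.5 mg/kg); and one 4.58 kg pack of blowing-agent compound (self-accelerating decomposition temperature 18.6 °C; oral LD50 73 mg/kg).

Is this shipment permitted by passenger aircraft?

Yes

Self-accelerating decomposition temperature 41.9 °C meets the Class 4.1 criterion (Self-Reactive), so the blowing-agent compound is Class 4.1.
With self-accelerating decomposition temperature 55 °C (≤ 60 °C), the polymerization initiator falls in Class 4.1.
With self-accelerating decomposition temperature 18.6 °C (≤ 60 °C), the blowing-agent compound falls in Class 4.1.
Class 4.1 net quantity: 5.83 kg + (two 3.79 kg packs = 7.58 kg) + 4.58 kg = 17.99 kg.
17.99 kg ≤ 25 kg (passenger aircraft limit, Class 4.1) — within limit.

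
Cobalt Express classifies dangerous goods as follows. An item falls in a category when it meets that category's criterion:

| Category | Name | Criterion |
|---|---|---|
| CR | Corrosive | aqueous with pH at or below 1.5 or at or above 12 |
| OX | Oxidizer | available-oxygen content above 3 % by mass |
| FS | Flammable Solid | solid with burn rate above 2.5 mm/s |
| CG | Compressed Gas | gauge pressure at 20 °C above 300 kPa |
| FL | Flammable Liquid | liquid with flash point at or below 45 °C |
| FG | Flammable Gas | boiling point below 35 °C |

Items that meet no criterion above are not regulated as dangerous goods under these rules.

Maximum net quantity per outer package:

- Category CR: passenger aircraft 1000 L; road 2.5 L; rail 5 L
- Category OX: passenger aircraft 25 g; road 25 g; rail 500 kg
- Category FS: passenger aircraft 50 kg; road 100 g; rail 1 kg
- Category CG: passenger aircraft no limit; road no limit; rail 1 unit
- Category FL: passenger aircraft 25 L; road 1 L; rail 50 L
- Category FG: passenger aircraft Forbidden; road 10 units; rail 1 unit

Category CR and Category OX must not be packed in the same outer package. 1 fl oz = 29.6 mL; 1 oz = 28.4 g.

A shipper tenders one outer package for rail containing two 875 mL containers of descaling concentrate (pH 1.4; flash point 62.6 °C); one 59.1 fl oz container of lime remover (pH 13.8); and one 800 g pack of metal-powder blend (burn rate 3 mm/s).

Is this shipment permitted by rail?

The descaling concentrate has pH 1.4, which is ≤ 1.5, so it is Category CR (Corrosive).
pH 13.8 meets the Category CR criterion (Corrosive), so the lime remover is Category CR.
The metal-powder blend has burn rate 3 mm/s, which is > 2.5 mm/s, so it is Category FS (Flammable Solid).
Total Category CR: (two 875 mL containers = 1.75 L) + (one 59.1 fl oz container = 1749.36 mL) = 3499.36 mL.
That is within the Category CR rail limit of 5 L.
Category FS quantity: 800 g.
That is within the Category FS rail limit of 1 kg.
The segregation rule (Category CR with Category OX) does not apply to Category CR with Category FS.
Every hazard category is within its rail limit and no segregation rule is violated.

Yes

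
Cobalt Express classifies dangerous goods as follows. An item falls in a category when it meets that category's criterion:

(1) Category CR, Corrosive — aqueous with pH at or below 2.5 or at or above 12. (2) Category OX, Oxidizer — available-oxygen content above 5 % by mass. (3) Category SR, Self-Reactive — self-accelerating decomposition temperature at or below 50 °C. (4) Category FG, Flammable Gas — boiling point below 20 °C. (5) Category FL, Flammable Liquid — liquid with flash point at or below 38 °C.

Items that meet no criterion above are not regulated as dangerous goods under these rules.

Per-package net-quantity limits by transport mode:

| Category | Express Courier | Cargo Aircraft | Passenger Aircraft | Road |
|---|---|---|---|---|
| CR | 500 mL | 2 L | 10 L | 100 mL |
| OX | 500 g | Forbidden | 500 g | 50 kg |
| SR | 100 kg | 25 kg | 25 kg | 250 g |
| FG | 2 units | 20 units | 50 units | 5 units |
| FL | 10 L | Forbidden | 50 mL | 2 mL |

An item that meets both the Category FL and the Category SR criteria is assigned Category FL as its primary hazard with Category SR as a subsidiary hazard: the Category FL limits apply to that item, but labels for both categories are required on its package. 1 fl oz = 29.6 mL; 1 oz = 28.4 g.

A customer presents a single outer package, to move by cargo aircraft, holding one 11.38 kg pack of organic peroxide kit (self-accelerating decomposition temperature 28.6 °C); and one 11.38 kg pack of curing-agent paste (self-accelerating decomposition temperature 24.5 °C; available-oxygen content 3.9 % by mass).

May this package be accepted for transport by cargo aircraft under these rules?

With self-accelerating decomposition temperature 28.6 °C (≤ 50 °C), the organic peroxide kit falls in Category SR.
Self-accelerating decomposition temperature 24.5 °C meets the Category SR criterion (Self-Reactive), so the curing-agent paste is Category SR.
Category SR net quantity: 11.38 kg + 11.38 kg = 22.76 kg.
22.76 kg is within the cargo aircraft limit of 25 kg for Category SR.

Yes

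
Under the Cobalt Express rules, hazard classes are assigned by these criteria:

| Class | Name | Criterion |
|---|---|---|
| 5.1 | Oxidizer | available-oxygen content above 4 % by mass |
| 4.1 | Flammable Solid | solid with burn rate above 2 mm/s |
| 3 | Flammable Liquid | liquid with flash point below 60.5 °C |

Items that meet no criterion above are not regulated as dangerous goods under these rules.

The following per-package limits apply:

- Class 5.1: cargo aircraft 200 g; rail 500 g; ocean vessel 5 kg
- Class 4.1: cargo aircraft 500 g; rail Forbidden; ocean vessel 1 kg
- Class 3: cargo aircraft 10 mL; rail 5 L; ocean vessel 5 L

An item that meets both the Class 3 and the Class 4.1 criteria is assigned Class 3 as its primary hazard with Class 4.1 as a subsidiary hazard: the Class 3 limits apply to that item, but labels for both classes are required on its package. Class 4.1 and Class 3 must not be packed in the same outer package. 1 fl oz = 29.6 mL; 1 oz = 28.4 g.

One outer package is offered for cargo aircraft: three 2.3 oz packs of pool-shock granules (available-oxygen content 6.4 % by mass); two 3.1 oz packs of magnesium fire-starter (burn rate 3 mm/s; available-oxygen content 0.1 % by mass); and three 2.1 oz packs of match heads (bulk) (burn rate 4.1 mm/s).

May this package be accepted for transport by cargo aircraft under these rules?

Available-oxygen content 6.4 % by mass meets the Class 5.1 criterion (Oxidizer), so the pool-shock granules are Class 5.1.
Magnesium fire-starter: burn rate 3 mm/s > 2 mm/s → Class 4.1 (Flammable Solid).
Burn rate 4.1 mm/s meets the Class 4.1 criterion (Flammable Solid), so the match heads (bulk) are Class 4.1.
Class 4.1 net quantity: (two 3.1 oz packs = 176.08 g) + (three 2.1 oz packs = 178.92 g) = 355 g.
355 g ≤ 500 g (cargo aircraft limit, Class 4.1) — within limit.
Class 5.1 quantity: three 2.3 oz packs = 195.96 g.
195.96 g is within the cargo aircraft limit of 200 g for Class 5.1.
The segregation rule (Class 4.1 with Class 3) does not apply to Class 4.1 with Class 5.1.
Every hazard class is within its cargo aircraft limit and no segregation rule is violated.

Yes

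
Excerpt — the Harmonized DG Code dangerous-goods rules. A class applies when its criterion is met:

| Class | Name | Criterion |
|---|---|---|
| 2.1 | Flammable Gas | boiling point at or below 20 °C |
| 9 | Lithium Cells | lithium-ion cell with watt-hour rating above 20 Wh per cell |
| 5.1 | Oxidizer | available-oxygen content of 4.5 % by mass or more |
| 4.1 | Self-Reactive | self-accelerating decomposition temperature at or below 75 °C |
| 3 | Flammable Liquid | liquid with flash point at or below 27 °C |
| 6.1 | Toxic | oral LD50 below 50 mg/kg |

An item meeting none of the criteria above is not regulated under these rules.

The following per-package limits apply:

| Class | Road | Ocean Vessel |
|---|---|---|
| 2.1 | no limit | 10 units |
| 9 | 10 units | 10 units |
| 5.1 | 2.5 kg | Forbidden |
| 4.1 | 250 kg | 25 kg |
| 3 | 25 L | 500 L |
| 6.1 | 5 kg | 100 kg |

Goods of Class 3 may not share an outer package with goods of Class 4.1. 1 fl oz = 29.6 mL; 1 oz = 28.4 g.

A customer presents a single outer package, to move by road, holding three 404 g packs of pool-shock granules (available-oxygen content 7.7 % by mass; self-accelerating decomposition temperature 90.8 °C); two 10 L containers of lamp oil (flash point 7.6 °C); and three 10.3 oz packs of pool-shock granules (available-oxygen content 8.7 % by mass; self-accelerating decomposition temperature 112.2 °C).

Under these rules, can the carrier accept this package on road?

With available-oxygen content 7.7 % by mass (≥ 4.5 % by mass), the pool-shock granules fall in Class 5.1.
Lamp oil: flash point 7.6 °C ≤ 27 °C → Class 3 (Flammable Liquid).
Pool-shock granules: available-oxygen content 8.7 % by mass ≥ 4.5 % by mass → Class 5.1 (Oxidizer).
Class 3 quantity: two 10 L containers = 20 L.
That is within the Class 3 road limit of 25 L.
Class 5.1 net quantity: (three 404 g packs = 1.212 kg) + (three 10.3 oz packs = 877.56 g) = 2089.56 g.
That is within the Class 5.1 road limit of 2.5 kg.
The segregation rule (Class 3 with Class 4.1) does not apply to Class 3 with Class 5.1.
Every hazard class is within its road limit and no segregation rule is violated.

Yes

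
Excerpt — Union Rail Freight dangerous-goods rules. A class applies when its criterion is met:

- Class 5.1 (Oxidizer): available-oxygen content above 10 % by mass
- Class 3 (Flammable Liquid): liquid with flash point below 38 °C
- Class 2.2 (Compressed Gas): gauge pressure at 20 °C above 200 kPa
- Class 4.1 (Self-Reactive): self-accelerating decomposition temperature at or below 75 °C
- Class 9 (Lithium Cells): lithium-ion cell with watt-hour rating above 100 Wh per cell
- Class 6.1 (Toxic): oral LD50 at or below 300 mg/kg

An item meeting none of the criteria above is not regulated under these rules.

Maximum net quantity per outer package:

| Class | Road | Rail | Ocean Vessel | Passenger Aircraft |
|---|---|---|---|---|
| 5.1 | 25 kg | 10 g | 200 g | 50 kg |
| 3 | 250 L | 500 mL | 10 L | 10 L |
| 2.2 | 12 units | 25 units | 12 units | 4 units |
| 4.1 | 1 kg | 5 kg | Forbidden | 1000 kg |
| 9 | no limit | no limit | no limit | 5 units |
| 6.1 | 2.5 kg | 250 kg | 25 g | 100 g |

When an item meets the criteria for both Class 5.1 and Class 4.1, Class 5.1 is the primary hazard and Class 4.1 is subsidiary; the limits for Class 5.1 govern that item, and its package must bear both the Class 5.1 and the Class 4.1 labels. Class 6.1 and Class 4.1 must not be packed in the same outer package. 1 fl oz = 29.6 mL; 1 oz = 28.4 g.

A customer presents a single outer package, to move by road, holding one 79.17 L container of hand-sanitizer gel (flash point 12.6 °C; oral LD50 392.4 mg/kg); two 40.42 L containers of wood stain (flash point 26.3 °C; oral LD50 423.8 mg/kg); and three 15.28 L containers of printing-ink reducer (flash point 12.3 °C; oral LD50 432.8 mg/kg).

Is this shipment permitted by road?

The hand-sanitizer gel has flash point 12.6 °C, which is < 38 °C, so it is Class 3 (Flammable Liquid).
Flash point 26.3 °C meets the Class 3 criterion (Flammable Liquid), so the wood stain is Class 3.
The printing-ink reducer has flash point 12.3 °C, which is < 38 °C, so it is Class 3 (Flammable Liquid).
Total Class 3: 79.17 L + (two 40.42 L containers = 80.84 L) + (three 15.28 L containers = 45.84 L) = 205.85 L.
That is within the Class 3 road limit of 250 L.

Yes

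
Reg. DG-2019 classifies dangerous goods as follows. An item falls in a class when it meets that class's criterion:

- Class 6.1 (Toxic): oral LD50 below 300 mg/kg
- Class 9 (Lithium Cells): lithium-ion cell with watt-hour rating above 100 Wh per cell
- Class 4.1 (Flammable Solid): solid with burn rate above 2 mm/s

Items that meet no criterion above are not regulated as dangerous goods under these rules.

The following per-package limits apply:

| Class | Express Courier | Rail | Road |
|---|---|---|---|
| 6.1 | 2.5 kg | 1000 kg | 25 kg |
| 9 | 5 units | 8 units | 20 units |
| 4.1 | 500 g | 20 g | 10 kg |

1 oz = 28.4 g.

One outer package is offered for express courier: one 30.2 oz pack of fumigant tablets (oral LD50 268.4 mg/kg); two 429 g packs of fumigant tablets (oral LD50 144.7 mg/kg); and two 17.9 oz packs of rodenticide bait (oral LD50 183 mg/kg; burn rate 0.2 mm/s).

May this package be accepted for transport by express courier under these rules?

Oral LD50 268.4 mg/kg meets the Class 6.1 criterion (Toxic), so the fumigant tablets are Class 6.1.
With oral LD50 144.7 mg/kg (< 300 mg/kg), the fumigant tablets fall in Class 6.1.
The rodenticide bait has oral LD50 183 mg/kg, which is < 300 mg/kg, so it is Class 6.1 (Toxic).
Total Class 6.1: (one 30.2 oz pack = 857.68 g) + (two 429 g packs = 858 g) + (two 17.9 oz packs = 1016.72 g) = 2732.4 g.
That exceeds the Class 6.1 express courier limit of 2.5 kg.

No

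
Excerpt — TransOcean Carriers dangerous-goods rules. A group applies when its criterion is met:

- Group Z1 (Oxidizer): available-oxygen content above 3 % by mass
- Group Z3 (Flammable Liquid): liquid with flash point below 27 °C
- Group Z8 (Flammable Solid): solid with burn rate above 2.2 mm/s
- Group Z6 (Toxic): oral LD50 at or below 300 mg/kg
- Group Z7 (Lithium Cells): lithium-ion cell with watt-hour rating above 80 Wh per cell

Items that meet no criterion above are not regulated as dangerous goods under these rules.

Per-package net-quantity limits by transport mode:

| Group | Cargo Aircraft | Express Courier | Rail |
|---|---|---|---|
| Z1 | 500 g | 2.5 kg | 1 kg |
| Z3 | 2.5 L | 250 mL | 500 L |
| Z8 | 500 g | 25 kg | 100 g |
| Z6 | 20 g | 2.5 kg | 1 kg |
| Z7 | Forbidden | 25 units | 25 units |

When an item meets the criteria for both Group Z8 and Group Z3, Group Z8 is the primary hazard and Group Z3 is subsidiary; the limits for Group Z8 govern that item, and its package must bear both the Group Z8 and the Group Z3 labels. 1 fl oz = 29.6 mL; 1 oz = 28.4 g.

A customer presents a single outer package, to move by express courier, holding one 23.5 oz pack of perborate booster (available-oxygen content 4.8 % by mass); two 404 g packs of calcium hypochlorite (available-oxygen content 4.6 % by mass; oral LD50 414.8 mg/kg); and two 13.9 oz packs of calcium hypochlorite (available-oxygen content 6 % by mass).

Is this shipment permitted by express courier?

Yes

Perborate booster: available-oxygen content 4.8 % by mass > 3 % by mass → Group Z1 (Oxidizer).
Calcium hypochlorite: available-oxygen content 4.6 % by mass > 3 % by mass → Group Z1 (Oxidizer).
The calcium hypochlorite has available-oxygen content 6 % by mass, which is > 3 % by mass, so it is Group Z1 (Oxidizer).
Group Z1 net quantity: (one 23.5 oz pack = 667.4 g) + (two 404 g packs = 808 g) + (two 13.9 oz packs = 789.52 g) = 2264.92 g.
2264.92 g ≤ 2.5 kg (express courier limit, Group Z1) — within limit.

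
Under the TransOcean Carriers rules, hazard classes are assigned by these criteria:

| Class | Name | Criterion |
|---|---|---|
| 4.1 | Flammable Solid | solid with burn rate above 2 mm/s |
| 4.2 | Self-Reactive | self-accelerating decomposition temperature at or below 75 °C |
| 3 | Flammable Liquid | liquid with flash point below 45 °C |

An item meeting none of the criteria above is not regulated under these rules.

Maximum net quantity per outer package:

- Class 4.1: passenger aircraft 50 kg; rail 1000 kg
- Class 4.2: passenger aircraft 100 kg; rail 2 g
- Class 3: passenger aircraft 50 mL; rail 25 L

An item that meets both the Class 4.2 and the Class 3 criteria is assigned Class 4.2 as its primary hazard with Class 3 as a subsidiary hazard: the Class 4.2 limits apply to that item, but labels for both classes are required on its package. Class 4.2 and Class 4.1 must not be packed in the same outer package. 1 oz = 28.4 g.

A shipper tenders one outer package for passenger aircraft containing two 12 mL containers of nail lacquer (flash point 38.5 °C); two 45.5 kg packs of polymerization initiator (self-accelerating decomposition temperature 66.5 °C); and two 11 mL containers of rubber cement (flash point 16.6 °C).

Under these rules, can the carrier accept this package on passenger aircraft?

Nail lacquer: flash point 38.5 °C < 45 °C → Class 3 (Flammable Liquid).
The polymerization initiator has self-accelerating decomposition temperature 66.5 °C, which is ≤ 75 °C, so it is Class 4.2 (Self-Reactive).
The rubber cement has flash point 16.6 °C, which is < 45 °C, so it is Class 3 (Flammable Liquid).
Total Class 3: (two 12 mL containers = 24 mL) + (two 11 mL containers = 22 mL) = 46 mL.
46 mL ≤ 50 mL (passenger aircraft limit, Class 3) — within limit.
Class 4.2 quantity: two 45.5 kg packs = 91 kg.
That is within the Class 4.2 passenger aircraft limit of 100 kg.
The segregation rule (Class 4.2 with Class 4.1) does not apply to Class 3 with Class 4.2.
Every hazard class is within its passenger aircraft limit and no segregation rule is violated.

Yes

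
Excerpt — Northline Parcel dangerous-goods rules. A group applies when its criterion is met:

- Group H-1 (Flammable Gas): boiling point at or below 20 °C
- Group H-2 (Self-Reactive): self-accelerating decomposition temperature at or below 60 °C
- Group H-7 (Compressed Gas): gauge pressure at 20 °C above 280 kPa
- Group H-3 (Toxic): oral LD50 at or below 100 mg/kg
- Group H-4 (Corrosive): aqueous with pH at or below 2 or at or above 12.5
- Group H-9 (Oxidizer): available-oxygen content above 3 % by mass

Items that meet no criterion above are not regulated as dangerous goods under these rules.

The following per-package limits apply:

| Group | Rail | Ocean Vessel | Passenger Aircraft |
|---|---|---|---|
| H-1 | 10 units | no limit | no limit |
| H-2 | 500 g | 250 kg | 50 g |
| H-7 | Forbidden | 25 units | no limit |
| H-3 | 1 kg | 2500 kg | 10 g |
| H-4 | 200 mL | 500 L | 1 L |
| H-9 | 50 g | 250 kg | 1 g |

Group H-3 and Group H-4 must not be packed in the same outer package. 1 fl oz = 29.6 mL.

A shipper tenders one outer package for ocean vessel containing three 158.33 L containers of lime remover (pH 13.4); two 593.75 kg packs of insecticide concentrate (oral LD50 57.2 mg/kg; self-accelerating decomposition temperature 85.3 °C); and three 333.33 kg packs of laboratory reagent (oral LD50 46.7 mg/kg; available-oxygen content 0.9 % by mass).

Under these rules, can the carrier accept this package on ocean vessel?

No

Lime remover: pH 13.4 ≥ 12.5 → Group H-4 (Corrosive).
Insecticide concentrate: oral LD50 57.2 mg/kg ≤ 100 mg/kg → Group H-3 (Toxic).
The laboratory reagent has oral LD50 46.7 mg/kg, which is ≤ 100 mg/kg, so it is Group H-3 (Toxic).
Total Group H-3: (two 593.75 kg packs = 1187.5 kg) + (three 333.33 kg packs = 999.99 kg) = 2187.49 kg.
2187.49 kg is within the ocean vessel limit of 2500 kg for Group H-3.
Group H-4 quantity: three 158.33 L containers = 474.99 L.
474.99 L is within the ocean vessel limit of 500 L for Group H-4.
Group H-3 and Group H-4 may not share an outer package.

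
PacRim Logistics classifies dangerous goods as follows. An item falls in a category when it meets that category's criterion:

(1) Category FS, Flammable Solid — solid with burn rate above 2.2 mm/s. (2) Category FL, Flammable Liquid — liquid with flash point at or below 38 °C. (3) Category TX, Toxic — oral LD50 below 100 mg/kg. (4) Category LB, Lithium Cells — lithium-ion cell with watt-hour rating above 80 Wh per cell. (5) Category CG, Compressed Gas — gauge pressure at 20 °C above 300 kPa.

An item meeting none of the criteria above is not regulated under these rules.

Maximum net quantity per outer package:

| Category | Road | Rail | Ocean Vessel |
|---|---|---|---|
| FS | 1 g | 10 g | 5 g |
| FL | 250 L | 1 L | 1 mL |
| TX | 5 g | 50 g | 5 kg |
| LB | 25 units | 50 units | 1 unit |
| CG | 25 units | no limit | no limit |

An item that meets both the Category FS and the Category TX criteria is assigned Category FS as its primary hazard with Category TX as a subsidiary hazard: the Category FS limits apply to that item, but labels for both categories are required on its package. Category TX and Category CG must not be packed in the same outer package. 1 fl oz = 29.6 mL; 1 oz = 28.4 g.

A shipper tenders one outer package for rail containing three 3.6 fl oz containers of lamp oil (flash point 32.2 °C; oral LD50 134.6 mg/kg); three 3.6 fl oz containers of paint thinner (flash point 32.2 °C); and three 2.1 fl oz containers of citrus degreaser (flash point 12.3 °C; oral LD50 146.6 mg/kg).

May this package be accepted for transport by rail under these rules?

Yes

The lamp oil has flash point 32.2 °C, which is ≤ 38 °C, so it is Category FL (Flammable Liquid).
The paint thinner has flash point 32.2 °C, which is ≤ 38 °C, so it is Category FL (Flammable Liquid).
With flash point 12.3 °C (≤ 38 °C), the citrus degreaser falls in Category FL.
Total Category FL: (three 3.6 fl oz containers = 319.68 mL) + (three 3.6 fl oz containers = 319.68 mL) + (three 2.1 fl oz containers = 186.48 mL) = 825.84 mL.
That is within the Category FL rail limit of 1 L.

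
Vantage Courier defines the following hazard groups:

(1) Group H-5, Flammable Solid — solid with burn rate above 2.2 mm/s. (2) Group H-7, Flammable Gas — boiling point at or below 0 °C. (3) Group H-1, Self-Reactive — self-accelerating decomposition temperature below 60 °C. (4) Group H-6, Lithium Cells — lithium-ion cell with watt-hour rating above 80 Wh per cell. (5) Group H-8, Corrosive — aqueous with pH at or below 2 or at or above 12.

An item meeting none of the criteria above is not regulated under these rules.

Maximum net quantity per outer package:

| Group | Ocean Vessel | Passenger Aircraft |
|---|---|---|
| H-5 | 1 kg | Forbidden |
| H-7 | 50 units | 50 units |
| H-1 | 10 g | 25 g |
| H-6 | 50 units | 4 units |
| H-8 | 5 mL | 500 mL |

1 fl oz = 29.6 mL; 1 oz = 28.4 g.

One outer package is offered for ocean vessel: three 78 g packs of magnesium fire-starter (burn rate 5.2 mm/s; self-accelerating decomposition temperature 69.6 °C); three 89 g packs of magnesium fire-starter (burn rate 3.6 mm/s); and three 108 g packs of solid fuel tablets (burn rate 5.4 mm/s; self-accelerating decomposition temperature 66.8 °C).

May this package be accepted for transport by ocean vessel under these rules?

Yes

With burn rate 5.2 mm/s (> 2.2 mm/s), the magnesium fire-starter falls in Group H-5.
Burn rate 3.6 mm/s meets the Group H-5 criterion (Flammable Solid), so the magnesium fire-starter is Group H-5.
With burn rate 5.4 mm/s (> 2.2 mm/s), the solid fuel tablets fall in Group H-5.
Group H-5 net quantity: (three 78 g packs = 234 g) + (three 89 g packs = 267 g) + (three 108 g packs = 324 g) = 825 g.
825 g ≤ 1 kg (ocean vessel limit, Group H-5) — within limit.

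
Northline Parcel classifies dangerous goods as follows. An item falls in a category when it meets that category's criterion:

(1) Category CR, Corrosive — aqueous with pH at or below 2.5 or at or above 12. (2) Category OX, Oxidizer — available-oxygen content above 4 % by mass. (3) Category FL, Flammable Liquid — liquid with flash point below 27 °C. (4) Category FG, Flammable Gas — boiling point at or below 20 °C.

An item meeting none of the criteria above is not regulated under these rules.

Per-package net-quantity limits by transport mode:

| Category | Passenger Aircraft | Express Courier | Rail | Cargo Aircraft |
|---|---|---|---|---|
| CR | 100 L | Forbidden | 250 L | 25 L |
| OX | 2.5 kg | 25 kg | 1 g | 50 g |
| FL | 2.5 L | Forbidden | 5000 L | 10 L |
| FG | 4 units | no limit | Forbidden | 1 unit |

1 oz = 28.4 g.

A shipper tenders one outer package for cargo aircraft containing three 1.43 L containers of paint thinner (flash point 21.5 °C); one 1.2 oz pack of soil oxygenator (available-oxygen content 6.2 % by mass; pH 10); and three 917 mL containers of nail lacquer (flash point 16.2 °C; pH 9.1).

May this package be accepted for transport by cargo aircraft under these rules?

The paint thinner has flash point 21.5 °C, which is < 27 °C, so it is Category FL (Flammable Liquid).
With available-oxygen content 6.2 % by mass (> 4 % by mass), the soil oxygenator falls in Category OX.
Nail lacquer: flash point 16.2 °C < 27 °C → Category FL (Flammable Liquid).
Total Category FL: (three 1.43 L containers = 4.29 L) + (three 917 mL containers = 2.751 L) = 7.041 L.
7.041 L is within the cargo aircraft limit of 10 L for Category FL.
Category OX quantity: one 1.2 oz pack = 34.08 g.
34.08 g is within the cargo aircraft limit of 50 g for Category OX.
Every hazard category is within its cargo aircraft limit and no segregation rule is violated.

Yes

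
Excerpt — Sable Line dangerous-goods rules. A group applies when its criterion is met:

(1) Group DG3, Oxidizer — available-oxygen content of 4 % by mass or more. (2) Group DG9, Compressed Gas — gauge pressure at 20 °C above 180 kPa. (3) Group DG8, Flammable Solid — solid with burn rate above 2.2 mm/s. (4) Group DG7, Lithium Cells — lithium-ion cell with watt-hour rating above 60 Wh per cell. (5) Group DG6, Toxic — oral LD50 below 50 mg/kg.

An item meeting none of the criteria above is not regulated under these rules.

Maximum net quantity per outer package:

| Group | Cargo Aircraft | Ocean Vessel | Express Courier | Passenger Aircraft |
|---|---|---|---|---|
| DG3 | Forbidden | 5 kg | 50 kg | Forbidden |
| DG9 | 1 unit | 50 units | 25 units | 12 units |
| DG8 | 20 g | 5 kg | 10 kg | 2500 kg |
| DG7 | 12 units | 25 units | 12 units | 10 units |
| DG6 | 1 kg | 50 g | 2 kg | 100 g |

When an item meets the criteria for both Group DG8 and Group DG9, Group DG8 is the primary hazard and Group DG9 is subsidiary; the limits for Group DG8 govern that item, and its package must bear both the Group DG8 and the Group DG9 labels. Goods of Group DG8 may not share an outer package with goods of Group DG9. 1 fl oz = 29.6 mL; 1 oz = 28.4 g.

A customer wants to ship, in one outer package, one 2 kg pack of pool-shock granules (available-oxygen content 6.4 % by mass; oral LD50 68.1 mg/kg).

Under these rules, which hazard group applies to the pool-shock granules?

Available-oxygen content 6.4 % by mass meets the Group DG3 criterion (Oxidizer), so the pool-shock granules are Group DG3.

Group DG3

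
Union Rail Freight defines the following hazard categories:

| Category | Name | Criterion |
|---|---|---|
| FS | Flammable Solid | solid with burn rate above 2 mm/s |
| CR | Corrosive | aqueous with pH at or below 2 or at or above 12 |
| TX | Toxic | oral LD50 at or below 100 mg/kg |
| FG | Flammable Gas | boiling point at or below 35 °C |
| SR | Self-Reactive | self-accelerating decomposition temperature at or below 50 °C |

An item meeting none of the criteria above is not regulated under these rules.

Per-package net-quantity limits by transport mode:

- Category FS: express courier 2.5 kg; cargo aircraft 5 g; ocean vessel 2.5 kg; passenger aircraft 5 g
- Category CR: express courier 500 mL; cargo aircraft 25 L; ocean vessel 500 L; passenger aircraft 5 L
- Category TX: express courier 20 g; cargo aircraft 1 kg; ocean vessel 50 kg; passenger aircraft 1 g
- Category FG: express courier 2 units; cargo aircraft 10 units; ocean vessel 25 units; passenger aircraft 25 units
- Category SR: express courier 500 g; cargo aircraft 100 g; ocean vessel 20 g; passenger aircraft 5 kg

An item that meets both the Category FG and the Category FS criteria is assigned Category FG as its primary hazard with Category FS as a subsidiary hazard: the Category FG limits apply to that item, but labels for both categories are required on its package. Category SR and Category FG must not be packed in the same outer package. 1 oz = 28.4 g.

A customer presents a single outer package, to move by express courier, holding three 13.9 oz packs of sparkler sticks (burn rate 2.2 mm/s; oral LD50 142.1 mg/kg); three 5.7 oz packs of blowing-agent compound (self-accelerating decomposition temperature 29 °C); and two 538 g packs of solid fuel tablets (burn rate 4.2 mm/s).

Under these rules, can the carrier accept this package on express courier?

Yes

Sparkler sticks: burn rate 2.2 mm/s > 2 mm/s → Category FS (Flammable Solid).
Self-accelerating decomposition temperature 29 °C meets the Category SR criterion (Self-Reactive), so the blowing-agent compound is Category SR.
The solid fuel tablets have burn rate 4.2 mm/s, which is > 2 mm/s, so they are Category FS (Flammable Solid).
Category FS net quantity: (three 13.9 oz packs = 1184.28 g) + (two 538 g packs = 1.076 kg) = 2260.28 g.
2260.28 g ≤ 2.5 kg (express courier limit, Category FS) — within limit.
Category SR quantity: three 5.7 oz packs = 485.64 g.
485.64 g is within the express courier limit of 500 g for Category SR.
The segregation rule (Category SR with Category FG) does not apply to Category FS with Category SR.
Every hazard category is within its express courier limit and no segregation rule is violated.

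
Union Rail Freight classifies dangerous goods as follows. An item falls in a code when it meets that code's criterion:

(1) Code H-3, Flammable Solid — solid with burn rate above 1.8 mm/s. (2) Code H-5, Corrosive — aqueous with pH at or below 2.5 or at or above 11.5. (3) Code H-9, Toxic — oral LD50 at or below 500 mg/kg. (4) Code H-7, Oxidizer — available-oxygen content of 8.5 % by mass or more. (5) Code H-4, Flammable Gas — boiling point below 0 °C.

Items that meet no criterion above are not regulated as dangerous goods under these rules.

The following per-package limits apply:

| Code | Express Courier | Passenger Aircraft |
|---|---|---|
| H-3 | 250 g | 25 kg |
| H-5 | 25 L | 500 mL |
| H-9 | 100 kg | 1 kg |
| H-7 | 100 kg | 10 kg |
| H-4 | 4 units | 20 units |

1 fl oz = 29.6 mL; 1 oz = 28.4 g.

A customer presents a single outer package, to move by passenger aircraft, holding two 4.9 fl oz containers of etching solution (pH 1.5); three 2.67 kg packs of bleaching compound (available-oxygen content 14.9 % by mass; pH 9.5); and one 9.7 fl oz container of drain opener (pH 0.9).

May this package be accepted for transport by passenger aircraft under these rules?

The etching solution has pH 1.5, which is ≤ 2.5, so it is Code H-5 (Corrosive).
Bleaching compound: available-oxygen content 14.9 % by mass ≥ 8.5 % by mass → Code H-7 (Oxidizer).
pH 0.9 meets the Code H-5 criterion (Corrosive), so the drain opener is Code H-5.
Code H-5 net quantity: (two 4.9 fl oz containers = 290.08 mL) + (one 9.7 fl oz container = 287.12 mL) = 577.2 mL.
That exceeds the Code H-5 passenger aircraft limit of 500 mL.
Code H-7 quantity: three 2.67 kg packs = 8.01 kg.
That is within the Code H-7 passenger aircraft limit of 10 kg.

No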